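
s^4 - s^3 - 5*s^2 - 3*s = s*(s - 3)*(s + 1)^2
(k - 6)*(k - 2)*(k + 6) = k^3 - 2*k^2 - 36*k + 72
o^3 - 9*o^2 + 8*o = o*(o - 8)*(o - 1)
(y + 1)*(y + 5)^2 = y^3 + 11*y^2 + 35*y + 25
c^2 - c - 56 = (c - 8)*(c + 7)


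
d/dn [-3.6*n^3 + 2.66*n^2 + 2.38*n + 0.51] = -10.8*n^2 + 5.32*n + 2.38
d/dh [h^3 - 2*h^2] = h*(3*h - 4)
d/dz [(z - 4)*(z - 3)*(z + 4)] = 3*z^2 - 6*z - 16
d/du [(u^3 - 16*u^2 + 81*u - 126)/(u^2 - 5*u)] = (u^4 - 10*u^3 - u^2 + 252*u - 630)/(u^2*(u^2 - 10*u + 25))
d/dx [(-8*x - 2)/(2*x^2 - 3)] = 8*(2*x^2 + x + 3)/(4*x^4 - 12*x^2 + 9)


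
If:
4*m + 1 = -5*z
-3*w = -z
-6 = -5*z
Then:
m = -7/4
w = 2/5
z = 6/5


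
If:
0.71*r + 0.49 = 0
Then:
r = -0.69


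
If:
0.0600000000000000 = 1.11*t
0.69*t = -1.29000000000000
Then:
No Solution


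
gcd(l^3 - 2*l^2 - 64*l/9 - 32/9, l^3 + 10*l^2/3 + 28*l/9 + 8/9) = l + 2/3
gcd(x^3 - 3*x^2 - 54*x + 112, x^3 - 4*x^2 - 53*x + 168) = x^2 - x - 56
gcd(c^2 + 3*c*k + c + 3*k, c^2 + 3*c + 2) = c + 1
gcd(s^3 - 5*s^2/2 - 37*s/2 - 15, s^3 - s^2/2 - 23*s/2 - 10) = s^2 + 7*s/2 + 5/2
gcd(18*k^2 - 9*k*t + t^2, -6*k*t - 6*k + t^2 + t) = -6*k + t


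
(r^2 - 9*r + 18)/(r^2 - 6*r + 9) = (r - 6)/(r - 3)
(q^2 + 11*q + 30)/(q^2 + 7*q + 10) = (q + 6)/(q + 2)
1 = 1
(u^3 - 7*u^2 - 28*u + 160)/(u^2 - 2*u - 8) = (u^2 - 3*u - 40)/(u + 2)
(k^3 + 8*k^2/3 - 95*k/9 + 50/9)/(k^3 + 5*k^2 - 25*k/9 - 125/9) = (3*k - 2)/(3*k + 5)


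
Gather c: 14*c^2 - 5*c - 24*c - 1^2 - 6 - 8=14*c^2 - 29*c - 15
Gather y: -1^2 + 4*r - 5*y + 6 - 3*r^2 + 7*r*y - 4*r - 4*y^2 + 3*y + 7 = -3*r^2 - 4*y^2 + y*(7*r - 2) + 12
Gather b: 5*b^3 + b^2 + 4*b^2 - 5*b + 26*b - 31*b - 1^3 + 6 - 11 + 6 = 5*b^3 + 5*b^2 - 10*b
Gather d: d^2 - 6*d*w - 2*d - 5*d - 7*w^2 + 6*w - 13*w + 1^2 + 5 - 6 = d^2 + d*(-6*w - 7) - 7*w^2 - 7*w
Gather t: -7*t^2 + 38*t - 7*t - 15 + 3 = -7*t^2 + 31*t - 12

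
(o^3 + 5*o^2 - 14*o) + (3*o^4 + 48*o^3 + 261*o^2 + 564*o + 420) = 3*o^4 + 49*o^3 + 266*o^2 + 550*o + 420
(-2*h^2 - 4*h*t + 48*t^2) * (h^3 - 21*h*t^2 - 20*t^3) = -2*h^5 - 4*h^4*t + 90*h^3*t^2 + 124*h^2*t^3 - 928*h*t^4 - 960*t^5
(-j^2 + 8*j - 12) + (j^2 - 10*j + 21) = 9 - 2*j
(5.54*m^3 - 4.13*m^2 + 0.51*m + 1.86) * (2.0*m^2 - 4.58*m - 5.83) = 11.08*m^5 - 33.6332*m^4 - 12.3628*m^3 + 25.4621*m^2 - 11.4921*m - 10.8438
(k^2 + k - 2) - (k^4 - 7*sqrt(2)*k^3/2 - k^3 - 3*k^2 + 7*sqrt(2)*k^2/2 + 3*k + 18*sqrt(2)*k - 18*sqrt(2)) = -k^4 + k^3 + 7*sqrt(2)*k^3/2 - 7*sqrt(2)*k^2/2 + 4*k^2 - 18*sqrt(2)*k - 2*k - 2 + 18*sqrt(2)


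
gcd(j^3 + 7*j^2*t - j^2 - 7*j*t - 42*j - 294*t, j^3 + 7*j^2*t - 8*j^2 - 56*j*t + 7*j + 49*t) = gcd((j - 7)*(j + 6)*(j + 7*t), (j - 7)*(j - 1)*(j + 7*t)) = j^2 + 7*j*t - 7*j - 49*t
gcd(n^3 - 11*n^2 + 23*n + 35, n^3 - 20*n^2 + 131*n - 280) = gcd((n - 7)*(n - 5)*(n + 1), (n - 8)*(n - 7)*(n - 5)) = n^2 - 12*n + 35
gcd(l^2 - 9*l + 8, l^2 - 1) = l - 1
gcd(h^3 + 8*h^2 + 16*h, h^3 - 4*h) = h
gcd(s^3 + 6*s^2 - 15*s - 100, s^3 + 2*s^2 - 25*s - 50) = s + 5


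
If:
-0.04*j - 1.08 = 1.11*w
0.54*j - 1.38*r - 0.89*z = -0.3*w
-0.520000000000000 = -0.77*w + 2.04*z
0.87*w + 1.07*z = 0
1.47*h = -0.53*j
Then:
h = 11.88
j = -32.94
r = -12.73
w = 0.21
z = -0.17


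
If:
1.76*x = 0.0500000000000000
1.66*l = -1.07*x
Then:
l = -0.02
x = 0.03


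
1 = 1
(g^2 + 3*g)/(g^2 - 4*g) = (g + 3)/(g - 4)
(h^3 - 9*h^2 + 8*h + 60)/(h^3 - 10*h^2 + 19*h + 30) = (h + 2)/(h + 1)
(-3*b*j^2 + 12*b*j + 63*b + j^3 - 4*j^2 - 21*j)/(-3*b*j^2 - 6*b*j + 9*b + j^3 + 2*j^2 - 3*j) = (j - 7)/(j - 1)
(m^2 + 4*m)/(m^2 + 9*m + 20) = m/(m + 5)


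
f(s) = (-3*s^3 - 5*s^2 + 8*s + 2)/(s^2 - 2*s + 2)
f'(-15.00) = -2.96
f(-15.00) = 34.56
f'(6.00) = -2.95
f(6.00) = -29.92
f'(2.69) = -5.64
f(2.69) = -18.43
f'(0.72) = -1.64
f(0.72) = 3.75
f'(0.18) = 5.44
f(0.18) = 1.95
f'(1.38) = -17.51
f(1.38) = -3.82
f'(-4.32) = -2.55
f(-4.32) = 3.96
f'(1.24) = -16.61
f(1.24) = -1.41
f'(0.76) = -2.87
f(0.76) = 3.66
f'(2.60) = -6.06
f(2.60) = -17.90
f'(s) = (2 - 2*s)*(-3*s^3 - 5*s^2 + 8*s + 2)/(s^2 - 2*s + 2)^2 + (-9*s^2 - 10*s + 8)/(s^2 - 2*s + 2)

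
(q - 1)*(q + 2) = q^2 + q - 2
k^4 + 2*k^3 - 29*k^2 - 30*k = k*(k - 5)*(k + 1)*(k + 6)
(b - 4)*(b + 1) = b^2 - 3*b - 4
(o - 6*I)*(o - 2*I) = o^2 - 8*I*o - 12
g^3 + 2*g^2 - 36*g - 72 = (g - 6)*(g + 2)*(g + 6)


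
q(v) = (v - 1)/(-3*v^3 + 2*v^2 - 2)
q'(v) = (v - 1)*(9*v^2 - 4*v)/(-3*v^3 + 2*v^2 - 2)^2 + 1/(-3*v^3 + 2*v^2 - 2)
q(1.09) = -0.03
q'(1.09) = -0.24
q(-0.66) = 6.23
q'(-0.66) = -157.31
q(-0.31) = 0.76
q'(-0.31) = -1.52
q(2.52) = -0.04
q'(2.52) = 0.02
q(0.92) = 0.03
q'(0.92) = -0.42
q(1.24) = -0.05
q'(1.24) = -0.12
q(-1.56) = -0.18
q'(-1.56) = -0.28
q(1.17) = -0.04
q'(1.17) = -0.17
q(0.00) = 0.50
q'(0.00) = -0.50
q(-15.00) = 0.00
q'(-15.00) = 0.00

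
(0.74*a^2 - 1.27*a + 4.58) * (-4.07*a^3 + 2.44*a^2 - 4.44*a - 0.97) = -3.0118*a^5 + 6.9745*a^4 - 25.025*a^3 + 16.0962*a^2 - 19.1033*a - 4.4426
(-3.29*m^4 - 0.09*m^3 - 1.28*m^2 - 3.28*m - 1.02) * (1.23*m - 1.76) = -4.0467*m^5 + 5.6797*m^4 - 1.416*m^3 - 1.7816*m^2 + 4.5182*m + 1.7952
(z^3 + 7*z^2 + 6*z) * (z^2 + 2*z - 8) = z^5 + 9*z^4 + 12*z^3 - 44*z^2 - 48*z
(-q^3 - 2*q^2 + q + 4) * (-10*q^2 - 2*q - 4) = 10*q^5 + 22*q^4 - 2*q^3 - 34*q^2 - 12*q - 16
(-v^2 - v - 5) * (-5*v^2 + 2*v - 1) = 5*v^4 + 3*v^3 + 24*v^2 - 9*v + 5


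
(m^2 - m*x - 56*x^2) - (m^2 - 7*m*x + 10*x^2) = 6*m*x - 66*x^2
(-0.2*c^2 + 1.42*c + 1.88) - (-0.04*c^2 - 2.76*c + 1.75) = -0.16*c^2 + 4.18*c + 0.13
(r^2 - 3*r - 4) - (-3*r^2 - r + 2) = 4*r^2 - 2*r - 6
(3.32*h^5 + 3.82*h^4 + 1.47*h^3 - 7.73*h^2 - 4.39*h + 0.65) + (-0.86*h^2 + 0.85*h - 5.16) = 3.32*h^5 + 3.82*h^4 + 1.47*h^3 - 8.59*h^2 - 3.54*h - 4.51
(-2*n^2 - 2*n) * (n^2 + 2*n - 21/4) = -2*n^4 - 6*n^3 + 13*n^2/2 + 21*n/2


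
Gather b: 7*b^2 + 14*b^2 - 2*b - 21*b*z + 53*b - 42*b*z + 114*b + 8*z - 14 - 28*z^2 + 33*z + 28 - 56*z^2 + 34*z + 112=21*b^2 + b*(165 - 63*z) - 84*z^2 + 75*z + 126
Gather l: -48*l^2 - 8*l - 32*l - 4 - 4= -48*l^2 - 40*l - 8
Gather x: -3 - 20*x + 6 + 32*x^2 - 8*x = 32*x^2 - 28*x + 3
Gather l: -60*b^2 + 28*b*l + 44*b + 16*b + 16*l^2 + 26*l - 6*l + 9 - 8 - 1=-60*b^2 + 60*b + 16*l^2 + l*(28*b + 20)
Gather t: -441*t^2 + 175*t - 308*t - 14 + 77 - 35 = -441*t^2 - 133*t + 28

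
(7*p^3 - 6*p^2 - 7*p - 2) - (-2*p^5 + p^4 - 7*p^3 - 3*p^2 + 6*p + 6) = 2*p^5 - p^4 + 14*p^3 - 3*p^2 - 13*p - 8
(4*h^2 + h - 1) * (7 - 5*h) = -20*h^3 + 23*h^2 + 12*h - 7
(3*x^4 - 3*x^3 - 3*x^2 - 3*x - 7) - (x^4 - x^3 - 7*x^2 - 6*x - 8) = 2*x^4 - 2*x^3 + 4*x^2 + 3*x + 1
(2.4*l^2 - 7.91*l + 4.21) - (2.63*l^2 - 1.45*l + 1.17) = -0.23*l^2 - 6.46*l + 3.04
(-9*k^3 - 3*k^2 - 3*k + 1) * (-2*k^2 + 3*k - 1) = 18*k^5 - 21*k^4 + 6*k^3 - 8*k^2 + 6*k - 1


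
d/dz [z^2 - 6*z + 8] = 2*z - 6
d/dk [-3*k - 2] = -3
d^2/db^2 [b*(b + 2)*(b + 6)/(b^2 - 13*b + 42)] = 18*(27*b^3 - 294*b^2 + 420*b + 2296)/(b^6 - 39*b^5 + 633*b^4 - 5473*b^3 + 26586*b^2 - 68796*b + 74088)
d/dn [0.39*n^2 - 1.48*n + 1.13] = 0.78*n - 1.48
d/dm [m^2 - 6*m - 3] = 2*m - 6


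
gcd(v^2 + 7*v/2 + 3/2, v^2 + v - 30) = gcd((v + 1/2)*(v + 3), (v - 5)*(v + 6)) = 1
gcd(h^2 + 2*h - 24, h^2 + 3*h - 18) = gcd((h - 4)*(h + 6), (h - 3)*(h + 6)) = h + 6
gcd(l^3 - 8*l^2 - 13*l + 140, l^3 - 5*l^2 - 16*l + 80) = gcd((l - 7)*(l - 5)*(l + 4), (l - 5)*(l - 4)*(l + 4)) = l^2 - l - 20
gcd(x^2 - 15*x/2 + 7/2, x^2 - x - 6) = 1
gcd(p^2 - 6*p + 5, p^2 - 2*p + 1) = p - 1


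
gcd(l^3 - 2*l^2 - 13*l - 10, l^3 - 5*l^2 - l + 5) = l^2 - 4*l - 5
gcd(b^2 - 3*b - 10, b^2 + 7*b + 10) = b + 2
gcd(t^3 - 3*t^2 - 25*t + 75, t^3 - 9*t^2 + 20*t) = t - 5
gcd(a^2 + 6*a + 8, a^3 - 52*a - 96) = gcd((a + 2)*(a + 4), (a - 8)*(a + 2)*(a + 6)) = a + 2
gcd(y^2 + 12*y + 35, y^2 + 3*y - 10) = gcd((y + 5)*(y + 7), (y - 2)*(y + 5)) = y + 5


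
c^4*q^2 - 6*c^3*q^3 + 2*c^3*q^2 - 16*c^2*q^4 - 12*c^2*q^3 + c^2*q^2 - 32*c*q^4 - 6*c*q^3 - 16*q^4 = (c - 8*q)*(c + 2*q)*(c*q + q)^2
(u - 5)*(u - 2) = u^2 - 7*u + 10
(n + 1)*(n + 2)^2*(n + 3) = n^4 + 8*n^3 + 23*n^2 + 28*n + 12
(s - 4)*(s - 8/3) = s^2 - 20*s/3 + 32/3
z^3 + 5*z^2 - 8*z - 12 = (z - 2)*(z + 1)*(z + 6)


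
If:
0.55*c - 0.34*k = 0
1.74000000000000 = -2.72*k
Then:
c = -0.40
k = -0.64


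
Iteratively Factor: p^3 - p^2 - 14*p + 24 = (p - 3)*(p^2 + 2*p - 8) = (p - 3)*(p - 2)*(p + 4)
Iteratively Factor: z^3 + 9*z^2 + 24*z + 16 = (z + 4)*(z^2 + 5*z + 4) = (z + 1)*(z + 4)*(z + 4)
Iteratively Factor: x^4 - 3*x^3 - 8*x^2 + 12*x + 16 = (x + 2)*(x^3 - 5*x^2 + 2*x + 8) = (x - 2)*(x + 2)*(x^2 - 3*x - 4) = (x - 2)*(x + 1)*(x + 2)*(x - 4)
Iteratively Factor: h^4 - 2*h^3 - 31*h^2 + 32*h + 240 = (h - 5)*(h^3 + 3*h^2 - 16*h - 48) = (h - 5)*(h - 4)*(h^2 + 7*h + 12) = (h - 5)*(h - 4)*(h + 3)*(h + 4)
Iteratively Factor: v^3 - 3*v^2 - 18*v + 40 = (v - 5)*(v^2 + 2*v - 8) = (v - 5)*(v - 2)*(v + 4)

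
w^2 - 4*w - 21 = (w - 7)*(w + 3)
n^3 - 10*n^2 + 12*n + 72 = (n - 6)^2*(n + 2)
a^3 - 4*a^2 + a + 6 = (a - 3)*(a - 2)*(a + 1)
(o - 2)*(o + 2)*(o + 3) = o^3 + 3*o^2 - 4*o - 12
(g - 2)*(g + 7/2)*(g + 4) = g^3 + 11*g^2/2 - g - 28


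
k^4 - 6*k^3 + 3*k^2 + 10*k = k*(k - 5)*(k - 2)*(k + 1)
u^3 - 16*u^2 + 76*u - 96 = (u - 8)*(u - 6)*(u - 2)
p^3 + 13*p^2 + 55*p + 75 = (p + 3)*(p + 5)^2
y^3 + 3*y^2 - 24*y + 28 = (y - 2)^2*(y + 7)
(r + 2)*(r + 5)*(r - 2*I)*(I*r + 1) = I*r^4 + 3*r^3 + 7*I*r^3 + 21*r^2 + 8*I*r^2 + 30*r - 14*I*r - 20*I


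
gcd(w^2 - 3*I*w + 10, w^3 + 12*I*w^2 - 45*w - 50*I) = w + 2*I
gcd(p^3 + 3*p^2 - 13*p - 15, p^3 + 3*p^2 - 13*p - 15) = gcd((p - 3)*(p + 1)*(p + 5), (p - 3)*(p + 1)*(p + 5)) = p^3 + 3*p^2 - 13*p - 15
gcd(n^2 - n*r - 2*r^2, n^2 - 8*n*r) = 1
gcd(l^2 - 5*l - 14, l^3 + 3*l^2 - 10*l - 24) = l + 2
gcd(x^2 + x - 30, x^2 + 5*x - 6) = x + 6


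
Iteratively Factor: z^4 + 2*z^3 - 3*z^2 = (z)*(z^3 + 2*z^2 - 3*z) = z^2*(z^2 + 2*z - 3) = z^2*(z - 1)*(z + 3)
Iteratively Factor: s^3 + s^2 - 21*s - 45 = (s - 5)*(s^2 + 6*s + 9) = (s - 5)*(s + 3)*(s + 3)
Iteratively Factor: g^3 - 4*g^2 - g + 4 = (g - 1)*(g^2 - 3*g - 4) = (g - 4)*(g - 1)*(g + 1)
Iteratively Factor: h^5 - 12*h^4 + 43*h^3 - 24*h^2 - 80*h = (h - 4)*(h^4 - 8*h^3 + 11*h^2 + 20*h) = (h - 5)*(h - 4)*(h^3 - 3*h^2 - 4*h) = (h - 5)*(h - 4)^2*(h^2 + h) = h*(h - 5)*(h - 4)^2*(h + 1)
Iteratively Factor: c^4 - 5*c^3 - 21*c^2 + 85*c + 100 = (c - 5)*(c^3 - 21*c - 20) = (c - 5)*(c + 1)*(c^2 - c - 20) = (c - 5)^2*(c + 1)*(c + 4)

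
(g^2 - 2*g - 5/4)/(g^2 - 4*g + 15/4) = (2*g + 1)/(2*g - 3)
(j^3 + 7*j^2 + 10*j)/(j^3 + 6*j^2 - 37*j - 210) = j*(j + 2)/(j^2 + j - 42)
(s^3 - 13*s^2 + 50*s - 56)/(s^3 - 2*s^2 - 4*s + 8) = (s^2 - 11*s + 28)/(s^2 - 4)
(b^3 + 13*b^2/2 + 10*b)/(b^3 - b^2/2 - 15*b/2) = (b + 4)/(b - 3)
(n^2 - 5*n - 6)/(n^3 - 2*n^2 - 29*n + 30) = (n + 1)/(n^2 + 4*n - 5)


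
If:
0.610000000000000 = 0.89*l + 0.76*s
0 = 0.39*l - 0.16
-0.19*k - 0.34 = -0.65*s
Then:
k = -0.69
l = 0.41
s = 0.32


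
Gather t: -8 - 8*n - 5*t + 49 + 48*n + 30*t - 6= 40*n + 25*t + 35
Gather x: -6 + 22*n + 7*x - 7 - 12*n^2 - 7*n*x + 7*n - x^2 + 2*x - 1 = -12*n^2 + 29*n - x^2 + x*(9 - 7*n) - 14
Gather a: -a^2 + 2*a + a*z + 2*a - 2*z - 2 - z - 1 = -a^2 + a*(z + 4) - 3*z - 3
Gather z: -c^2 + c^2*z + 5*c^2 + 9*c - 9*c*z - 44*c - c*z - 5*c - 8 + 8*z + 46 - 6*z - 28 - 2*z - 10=4*c^2 - 40*c + z*(c^2 - 10*c)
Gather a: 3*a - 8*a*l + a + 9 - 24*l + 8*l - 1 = a*(4 - 8*l) - 16*l + 8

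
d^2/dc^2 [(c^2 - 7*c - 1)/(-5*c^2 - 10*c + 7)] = 6*(75*c^3 - 10*c^2 + 295*c + 192)/(125*c^6 + 750*c^5 + 975*c^4 - 1100*c^3 - 1365*c^2 + 1470*c - 343)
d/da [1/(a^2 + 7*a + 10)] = (-2*a - 7)/(a^2 + 7*a + 10)^2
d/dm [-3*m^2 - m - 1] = -6*m - 1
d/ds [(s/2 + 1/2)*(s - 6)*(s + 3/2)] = 3*s^2/2 - 7*s/2 - 27/4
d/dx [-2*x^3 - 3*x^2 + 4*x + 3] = -6*x^2 - 6*x + 4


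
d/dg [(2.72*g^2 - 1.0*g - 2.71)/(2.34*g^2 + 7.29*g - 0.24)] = (22.1688*g^2 + 11.3772*g + 19.9959)/(5.4756*g^4 + 34.1172*g^3 + 52.0209*g^2 - 3.4992*g + 0.0576)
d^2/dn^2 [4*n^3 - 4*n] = 24*n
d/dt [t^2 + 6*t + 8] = 2*t + 6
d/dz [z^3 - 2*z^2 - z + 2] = 3*z^2 - 4*z - 1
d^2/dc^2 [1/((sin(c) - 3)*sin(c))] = (-4*sin(c) + 9 - 3/sin(c) - 18/sin(c)^2 + 18/sin(c)^3)/(sin(c) - 3)^3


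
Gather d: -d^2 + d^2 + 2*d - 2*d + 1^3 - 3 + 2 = 0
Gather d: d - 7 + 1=d - 6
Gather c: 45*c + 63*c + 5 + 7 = 108*c + 12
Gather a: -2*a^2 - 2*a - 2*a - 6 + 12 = -2*a^2 - 4*a + 6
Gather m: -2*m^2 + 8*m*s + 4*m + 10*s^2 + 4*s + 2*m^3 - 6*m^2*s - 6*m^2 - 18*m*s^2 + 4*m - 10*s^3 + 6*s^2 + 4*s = 2*m^3 + m^2*(-6*s - 8) + m*(-18*s^2 + 8*s + 8) - 10*s^3 + 16*s^2 + 8*s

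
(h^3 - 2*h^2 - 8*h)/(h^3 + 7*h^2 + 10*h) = (h - 4)/(h + 5)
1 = 1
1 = 1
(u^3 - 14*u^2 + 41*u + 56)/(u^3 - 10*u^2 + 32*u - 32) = (u^3 - 14*u^2 + 41*u + 56)/(u^3 - 10*u^2 + 32*u - 32)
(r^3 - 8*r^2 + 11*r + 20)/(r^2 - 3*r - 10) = (r^2 - 3*r - 4)/(r + 2)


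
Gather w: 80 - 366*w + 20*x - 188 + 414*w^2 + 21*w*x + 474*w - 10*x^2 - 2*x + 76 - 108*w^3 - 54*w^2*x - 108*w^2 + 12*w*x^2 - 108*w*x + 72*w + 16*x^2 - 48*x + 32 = -108*w^3 + w^2*(306 - 54*x) + w*(12*x^2 - 87*x + 180) + 6*x^2 - 30*x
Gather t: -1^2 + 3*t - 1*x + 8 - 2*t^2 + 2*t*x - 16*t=-2*t^2 + t*(2*x - 13) - x + 7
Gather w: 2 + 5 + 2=9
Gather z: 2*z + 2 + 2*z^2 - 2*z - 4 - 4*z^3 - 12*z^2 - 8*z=-4*z^3 - 10*z^2 - 8*z - 2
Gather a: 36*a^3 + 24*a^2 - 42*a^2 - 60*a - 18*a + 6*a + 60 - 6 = 36*a^3 - 18*a^2 - 72*a + 54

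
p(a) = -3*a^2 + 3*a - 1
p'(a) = 3 - 6*a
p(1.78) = -5.17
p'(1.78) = -7.68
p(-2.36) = -24.79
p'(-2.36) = 17.16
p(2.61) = -13.61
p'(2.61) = -12.66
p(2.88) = -17.24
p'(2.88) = -14.28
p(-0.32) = -2.27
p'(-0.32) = 4.92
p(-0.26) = -1.98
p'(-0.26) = 4.56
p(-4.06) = -62.63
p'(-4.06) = 27.36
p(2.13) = -8.22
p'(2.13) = -9.78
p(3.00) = -19.00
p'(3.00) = -15.00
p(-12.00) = -469.00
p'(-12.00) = 75.00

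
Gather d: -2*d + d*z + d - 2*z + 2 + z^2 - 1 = d*(z - 1) + z^2 - 2*z + 1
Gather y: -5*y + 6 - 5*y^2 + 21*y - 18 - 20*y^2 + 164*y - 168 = -25*y^2 + 180*y - 180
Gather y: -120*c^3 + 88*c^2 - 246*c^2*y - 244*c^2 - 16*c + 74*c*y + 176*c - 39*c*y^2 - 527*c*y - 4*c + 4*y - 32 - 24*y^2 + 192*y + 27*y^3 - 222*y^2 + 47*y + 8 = -120*c^3 - 156*c^2 + 156*c + 27*y^3 + y^2*(-39*c - 246) + y*(-246*c^2 - 453*c + 243) - 24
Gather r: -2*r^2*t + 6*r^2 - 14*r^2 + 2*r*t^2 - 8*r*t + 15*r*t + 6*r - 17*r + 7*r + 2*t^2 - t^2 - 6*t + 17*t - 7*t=r^2*(-2*t - 8) + r*(2*t^2 + 7*t - 4) + t^2 + 4*t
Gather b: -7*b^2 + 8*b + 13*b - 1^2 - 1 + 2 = -7*b^2 + 21*b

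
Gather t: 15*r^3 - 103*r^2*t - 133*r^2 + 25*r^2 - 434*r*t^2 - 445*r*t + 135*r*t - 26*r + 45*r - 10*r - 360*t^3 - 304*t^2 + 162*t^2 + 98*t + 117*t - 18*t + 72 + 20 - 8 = 15*r^3 - 108*r^2 + 9*r - 360*t^3 + t^2*(-434*r - 142) + t*(-103*r^2 - 310*r + 197) + 84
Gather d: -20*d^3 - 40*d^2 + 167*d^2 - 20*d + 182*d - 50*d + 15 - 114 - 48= -20*d^3 + 127*d^2 + 112*d - 147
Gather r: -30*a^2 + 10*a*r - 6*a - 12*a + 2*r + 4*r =-30*a^2 - 18*a + r*(10*a + 6)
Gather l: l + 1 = l + 1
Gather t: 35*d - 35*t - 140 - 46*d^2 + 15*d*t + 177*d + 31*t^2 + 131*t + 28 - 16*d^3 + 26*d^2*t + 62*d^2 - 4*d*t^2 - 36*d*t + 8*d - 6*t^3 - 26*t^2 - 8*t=-16*d^3 + 16*d^2 + 220*d - 6*t^3 + t^2*(5 - 4*d) + t*(26*d^2 - 21*d + 88) - 112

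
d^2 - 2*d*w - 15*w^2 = (d - 5*w)*(d + 3*w)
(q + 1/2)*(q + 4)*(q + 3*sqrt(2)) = q^3 + 3*sqrt(2)*q^2 + 9*q^2/2 + 2*q + 27*sqrt(2)*q/2 + 6*sqrt(2)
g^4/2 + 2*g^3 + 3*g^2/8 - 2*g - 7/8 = (g/2 + 1/2)*(g - 1)*(g + 1/2)*(g + 7/2)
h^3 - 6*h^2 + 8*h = h*(h - 4)*(h - 2)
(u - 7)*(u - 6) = u^2 - 13*u + 42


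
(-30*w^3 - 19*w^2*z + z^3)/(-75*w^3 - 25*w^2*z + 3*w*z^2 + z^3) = (2*w + z)/(5*w + z)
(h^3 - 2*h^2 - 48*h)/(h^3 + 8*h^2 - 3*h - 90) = h*(h - 8)/(h^2 + 2*h - 15)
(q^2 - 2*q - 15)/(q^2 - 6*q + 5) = (q + 3)/(q - 1)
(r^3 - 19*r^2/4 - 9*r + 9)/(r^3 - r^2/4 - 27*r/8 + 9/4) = 2*(r - 6)/(2*r - 3)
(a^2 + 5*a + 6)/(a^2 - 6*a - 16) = (a + 3)/(a - 8)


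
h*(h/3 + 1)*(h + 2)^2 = h^4/3 + 7*h^3/3 + 16*h^2/3 + 4*h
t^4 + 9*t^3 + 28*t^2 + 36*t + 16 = (t + 1)*(t + 2)^2*(t + 4)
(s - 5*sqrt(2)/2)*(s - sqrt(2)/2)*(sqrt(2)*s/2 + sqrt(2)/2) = sqrt(2)*s^3/2 - 3*s^2 + sqrt(2)*s^2/2 - 3*s + 5*sqrt(2)*s/4 + 5*sqrt(2)/4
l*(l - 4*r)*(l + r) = l^3 - 3*l^2*r - 4*l*r^2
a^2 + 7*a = a*(a + 7)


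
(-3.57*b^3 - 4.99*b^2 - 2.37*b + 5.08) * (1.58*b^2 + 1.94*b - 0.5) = -5.6406*b^5 - 14.81*b^4 - 11.6402*b^3 + 5.9236*b^2 + 11.0402*b - 2.54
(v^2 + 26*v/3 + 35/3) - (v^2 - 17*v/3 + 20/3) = 43*v/3 + 5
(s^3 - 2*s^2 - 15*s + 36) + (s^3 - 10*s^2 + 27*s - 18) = 2*s^3 - 12*s^2 + 12*s + 18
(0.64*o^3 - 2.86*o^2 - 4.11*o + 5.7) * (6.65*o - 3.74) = 4.256*o^4 - 21.4126*o^3 - 16.6351*o^2 + 53.2764*o - 21.318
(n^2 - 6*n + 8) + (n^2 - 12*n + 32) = 2*n^2 - 18*n + 40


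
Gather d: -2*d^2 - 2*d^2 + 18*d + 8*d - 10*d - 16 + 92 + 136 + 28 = -4*d^2 + 16*d + 240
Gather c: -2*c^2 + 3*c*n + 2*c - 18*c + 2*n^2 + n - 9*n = -2*c^2 + c*(3*n - 16) + 2*n^2 - 8*n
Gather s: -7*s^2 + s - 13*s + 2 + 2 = -7*s^2 - 12*s + 4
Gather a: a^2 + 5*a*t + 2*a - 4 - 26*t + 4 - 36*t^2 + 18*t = a^2 + a*(5*t + 2) - 36*t^2 - 8*t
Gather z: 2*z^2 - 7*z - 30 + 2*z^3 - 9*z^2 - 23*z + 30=2*z^3 - 7*z^2 - 30*z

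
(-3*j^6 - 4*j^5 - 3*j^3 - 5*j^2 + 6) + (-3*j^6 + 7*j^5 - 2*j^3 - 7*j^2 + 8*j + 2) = -6*j^6 + 3*j^5 - 5*j^3 - 12*j^2 + 8*j + 8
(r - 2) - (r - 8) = 6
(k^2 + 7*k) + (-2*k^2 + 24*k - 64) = -k^2 + 31*k - 64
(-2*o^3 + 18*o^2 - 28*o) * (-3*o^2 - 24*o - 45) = 6*o^5 - 6*o^4 - 258*o^3 - 138*o^2 + 1260*o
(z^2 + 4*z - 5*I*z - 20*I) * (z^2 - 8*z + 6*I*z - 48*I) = z^4 - 4*z^3 + I*z^3 - 2*z^2 - 4*I*z^2 - 120*z - 32*I*z - 960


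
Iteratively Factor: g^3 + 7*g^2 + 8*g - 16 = (g + 4)*(g^2 + 3*g - 4) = (g + 4)^2*(g - 1)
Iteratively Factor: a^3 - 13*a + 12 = (a - 1)*(a^2 + a - 12) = (a - 1)*(a + 4)*(a - 3)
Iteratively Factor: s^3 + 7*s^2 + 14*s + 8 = (s + 2)*(s^2 + 5*s + 4) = (s + 2)*(s + 4)*(s + 1)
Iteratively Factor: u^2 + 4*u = (u)*(u + 4)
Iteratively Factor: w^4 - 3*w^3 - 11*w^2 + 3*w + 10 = (w + 1)*(w^3 - 4*w^2 - 7*w + 10) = (w - 5)*(w + 1)*(w^2 + w - 2) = (w - 5)*(w + 1)*(w + 2)*(w - 1)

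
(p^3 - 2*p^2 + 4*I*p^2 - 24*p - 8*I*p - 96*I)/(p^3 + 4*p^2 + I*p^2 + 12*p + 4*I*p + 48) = (p - 6)/(p - 3*I)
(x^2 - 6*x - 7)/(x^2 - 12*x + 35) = (x + 1)/(x - 5)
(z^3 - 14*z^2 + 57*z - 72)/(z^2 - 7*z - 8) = (z^2 - 6*z + 9)/(z + 1)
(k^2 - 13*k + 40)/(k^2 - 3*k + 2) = (k^2 - 13*k + 40)/(k^2 - 3*k + 2)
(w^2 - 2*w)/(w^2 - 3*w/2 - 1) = 2*w/(2*w + 1)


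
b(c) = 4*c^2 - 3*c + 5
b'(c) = 8*c - 3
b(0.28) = 4.47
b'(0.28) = -0.76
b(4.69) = 78.91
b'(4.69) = 34.52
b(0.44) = 4.45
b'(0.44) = 0.52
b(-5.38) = 136.92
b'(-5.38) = -46.04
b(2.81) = 28.15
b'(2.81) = 19.48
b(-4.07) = 83.47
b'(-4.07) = -35.56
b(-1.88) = 24.78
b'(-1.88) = -18.04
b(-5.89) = 161.44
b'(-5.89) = -50.12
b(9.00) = 302.00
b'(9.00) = 69.00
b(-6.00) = 167.00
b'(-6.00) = -51.00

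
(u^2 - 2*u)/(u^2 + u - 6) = u/(u + 3)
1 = 1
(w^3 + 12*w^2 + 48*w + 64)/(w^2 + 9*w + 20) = (w^2 + 8*w + 16)/(w + 5)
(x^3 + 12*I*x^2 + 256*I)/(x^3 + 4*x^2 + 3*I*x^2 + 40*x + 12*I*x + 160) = (x^2 + 4*I*x + 32)/(x^2 + x*(4 - 5*I) - 20*I)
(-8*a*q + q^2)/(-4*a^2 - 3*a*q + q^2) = q*(8*a - q)/(4*a^2 + 3*a*q - q^2)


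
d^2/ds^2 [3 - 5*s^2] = -10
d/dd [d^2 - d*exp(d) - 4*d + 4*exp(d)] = -d*exp(d) + 2*d + 3*exp(d) - 4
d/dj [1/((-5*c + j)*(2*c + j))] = ((-5*c + j)*(2*c + j) + (5*c - j)^2)/((2*c + j)^2*(5*c - j)^3)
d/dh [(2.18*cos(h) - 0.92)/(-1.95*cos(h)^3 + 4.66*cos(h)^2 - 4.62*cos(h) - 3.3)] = (-8.502*cos(h)^3 + 15.5408*cos(h)^2 - 8.5744*cos(h) + 11.4444)*sin(h)/(3.8025*cos(h)^6 - 18.174*cos(h)^5 + 39.7336*cos(h)^4 - 30.1884*cos(h)^3 - 9.4116*cos(h)^2 + 30.492*cos(h) + 10.89)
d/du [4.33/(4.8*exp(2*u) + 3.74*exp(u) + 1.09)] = (-41.568*exp(u) - 16.1942)*exp(u)/(4.8*exp(2*u) + 3.74*exp(u) + 1.09)^2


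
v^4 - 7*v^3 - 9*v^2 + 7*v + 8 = (v - 8)*(v - 1)*(v + 1)^2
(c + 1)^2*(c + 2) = c^3 + 4*c^2 + 5*c + 2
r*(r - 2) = r^2 - 2*r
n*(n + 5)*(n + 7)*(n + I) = n^4 + 12*n^3 + I*n^3 + 35*n^2 + 12*I*n^2 + 35*I*n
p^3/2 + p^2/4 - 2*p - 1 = (p/2 + 1)*(p - 2)*(p + 1/2)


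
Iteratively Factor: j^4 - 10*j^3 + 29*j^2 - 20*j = (j)*(j^3 - 10*j^2 + 29*j - 20) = j*(j - 5)*(j^2 - 5*j + 4) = j*(j - 5)*(j - 4)*(j - 1)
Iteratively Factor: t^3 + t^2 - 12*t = (t - 3)*(t^2 + 4*t) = (t - 3)*(t + 4)*(t)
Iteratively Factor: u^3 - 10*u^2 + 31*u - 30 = (u - 2)*(u^2 - 8*u + 15) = (u - 3)*(u - 2)*(u - 5)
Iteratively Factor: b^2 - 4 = (b - 2)*(b + 2)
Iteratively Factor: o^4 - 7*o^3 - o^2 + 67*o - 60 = (o - 5)*(o^3 - 2*o^2 - 11*o + 12) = (o - 5)*(o - 4)*(o^2 + 2*o - 3) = (o - 5)*(o - 4)*(o - 1)*(o + 3)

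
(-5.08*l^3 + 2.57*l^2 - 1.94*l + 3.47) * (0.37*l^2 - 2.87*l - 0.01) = -1.8796*l^5 + 15.5305*l^4 - 8.0429*l^3 + 6.826*l^2 - 9.9395*l - 0.0347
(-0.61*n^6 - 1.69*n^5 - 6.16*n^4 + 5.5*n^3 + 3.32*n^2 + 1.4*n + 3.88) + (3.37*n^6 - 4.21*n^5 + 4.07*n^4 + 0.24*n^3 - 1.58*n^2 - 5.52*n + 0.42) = 2.76*n^6 - 5.9*n^5 - 2.09*n^4 + 5.74*n^3 + 1.74*n^2 - 4.12*n + 4.3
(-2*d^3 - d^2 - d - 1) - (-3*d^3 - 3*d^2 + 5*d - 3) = d^3 + 2*d^2 - 6*d + 2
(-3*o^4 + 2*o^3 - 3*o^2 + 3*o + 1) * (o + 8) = -3*o^5 - 22*o^4 + 13*o^3 - 21*o^2 + 25*o + 8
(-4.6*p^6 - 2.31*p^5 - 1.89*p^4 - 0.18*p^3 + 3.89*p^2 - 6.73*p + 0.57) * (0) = 0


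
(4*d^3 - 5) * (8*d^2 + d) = 32*d^5 + 4*d^4 - 40*d^2 - 5*d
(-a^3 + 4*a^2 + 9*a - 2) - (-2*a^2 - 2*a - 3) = -a^3 + 6*a^2 + 11*a + 1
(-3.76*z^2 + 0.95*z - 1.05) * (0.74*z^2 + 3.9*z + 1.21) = -2.7824*z^4 - 13.961*z^3 - 1.6216*z^2 - 2.9455*z - 1.2705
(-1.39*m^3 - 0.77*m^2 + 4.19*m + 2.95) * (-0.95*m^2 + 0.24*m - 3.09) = 1.3205*m^5 + 0.3979*m^4 + 0.129799999999999*m^3 + 0.5824*m^2 - 12.2391*m - 9.1155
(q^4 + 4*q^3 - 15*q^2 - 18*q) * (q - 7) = q^5 - 3*q^4 - 43*q^3 + 87*q^2 + 126*q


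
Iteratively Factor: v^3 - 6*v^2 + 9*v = (v - 3)*(v^2 - 3*v) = (v - 3)^2*(v)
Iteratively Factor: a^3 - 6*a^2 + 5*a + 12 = (a - 3)*(a^2 - 3*a - 4) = (a - 4)*(a - 3)*(a + 1)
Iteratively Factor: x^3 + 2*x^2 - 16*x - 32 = (x + 2)*(x^2 - 16) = (x + 2)*(x + 4)*(x - 4)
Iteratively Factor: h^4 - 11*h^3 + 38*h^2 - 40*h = (h - 4)*(h^3 - 7*h^2 + 10*h) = (h - 5)*(h - 4)*(h^2 - 2*h) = h*(h - 5)*(h - 4)*(h - 2)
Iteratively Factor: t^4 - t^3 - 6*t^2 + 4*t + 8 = (t - 2)*(t^3 + t^2 - 4*t - 4) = (t - 2)*(t + 2)*(t^2 - t - 2) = (t - 2)^2*(t + 2)*(t + 1)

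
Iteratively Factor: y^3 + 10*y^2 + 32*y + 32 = (y + 4)*(y^2 + 6*y + 8) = (y + 4)^2*(y + 2)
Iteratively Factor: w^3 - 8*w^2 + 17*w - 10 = (w - 1)*(w^2 - 7*w + 10) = (w - 5)*(w - 1)*(w - 2)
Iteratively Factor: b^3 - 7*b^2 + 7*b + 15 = (b - 3)*(b^2 - 4*b - 5) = (b - 3)*(b + 1)*(b - 5)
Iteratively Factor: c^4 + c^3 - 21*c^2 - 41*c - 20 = (c + 1)*(c^3 - 21*c - 20) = (c - 5)*(c + 1)*(c^2 + 5*c + 4) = (c - 5)*(c + 1)*(c + 4)*(c + 1)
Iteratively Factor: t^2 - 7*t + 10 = (t - 5)*(t - 2)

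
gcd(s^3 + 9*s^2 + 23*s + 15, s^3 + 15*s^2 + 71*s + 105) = s^2 + 8*s + 15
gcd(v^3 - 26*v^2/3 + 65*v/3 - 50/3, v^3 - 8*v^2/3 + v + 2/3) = v - 2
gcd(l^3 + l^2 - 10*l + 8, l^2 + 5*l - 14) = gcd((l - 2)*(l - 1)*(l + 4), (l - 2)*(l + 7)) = l - 2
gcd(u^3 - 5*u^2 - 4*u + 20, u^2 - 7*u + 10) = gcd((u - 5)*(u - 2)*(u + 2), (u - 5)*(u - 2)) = u^2 - 7*u + 10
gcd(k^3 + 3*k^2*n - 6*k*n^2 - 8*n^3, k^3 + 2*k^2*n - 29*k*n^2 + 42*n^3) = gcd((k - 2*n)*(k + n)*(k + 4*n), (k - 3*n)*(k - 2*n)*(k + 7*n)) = k - 2*n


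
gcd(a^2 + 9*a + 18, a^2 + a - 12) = 1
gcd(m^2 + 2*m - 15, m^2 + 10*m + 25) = m + 5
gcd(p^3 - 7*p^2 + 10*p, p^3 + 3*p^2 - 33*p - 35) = p - 5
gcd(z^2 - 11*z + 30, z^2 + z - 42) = z - 6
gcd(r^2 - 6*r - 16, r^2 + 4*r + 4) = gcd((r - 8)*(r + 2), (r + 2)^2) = r + 2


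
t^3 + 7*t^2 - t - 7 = (t - 1)*(t + 1)*(t + 7)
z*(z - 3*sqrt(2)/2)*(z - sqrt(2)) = z^3 - 5*sqrt(2)*z^2/2 + 3*z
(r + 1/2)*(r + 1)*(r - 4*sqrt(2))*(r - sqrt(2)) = r^4 - 5*sqrt(2)*r^3 + 3*r^3/2 - 15*sqrt(2)*r^2/2 + 17*r^2/2 - 5*sqrt(2)*r/2 + 12*r + 4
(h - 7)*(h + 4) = h^2 - 3*h - 28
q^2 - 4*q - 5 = (q - 5)*(q + 1)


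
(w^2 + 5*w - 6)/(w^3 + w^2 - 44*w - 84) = (w - 1)/(w^2 - 5*w - 14)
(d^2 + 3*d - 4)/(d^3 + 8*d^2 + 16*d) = (d - 1)/(d*(d + 4))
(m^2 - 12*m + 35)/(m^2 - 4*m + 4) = (m^2 - 12*m + 35)/(m^2 - 4*m + 4)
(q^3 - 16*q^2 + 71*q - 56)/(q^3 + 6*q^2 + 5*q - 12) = (q^2 - 15*q + 56)/(q^2 + 7*q + 12)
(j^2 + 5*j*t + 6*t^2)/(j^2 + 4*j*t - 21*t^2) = (j^2 + 5*j*t + 6*t^2)/(j^2 + 4*j*t - 21*t^2)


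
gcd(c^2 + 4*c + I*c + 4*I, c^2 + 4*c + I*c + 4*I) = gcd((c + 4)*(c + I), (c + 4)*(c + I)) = c^2 + c*(4 + I) + 4*I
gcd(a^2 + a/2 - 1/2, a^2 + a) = a + 1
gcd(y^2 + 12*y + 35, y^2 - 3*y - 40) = y + 5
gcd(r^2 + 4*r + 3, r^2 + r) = r + 1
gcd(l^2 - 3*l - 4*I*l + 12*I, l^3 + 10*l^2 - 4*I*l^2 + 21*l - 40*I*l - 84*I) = l - 4*I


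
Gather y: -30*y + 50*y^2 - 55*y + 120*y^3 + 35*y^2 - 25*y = 120*y^3 + 85*y^2 - 110*y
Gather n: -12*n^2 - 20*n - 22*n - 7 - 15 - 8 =-12*n^2 - 42*n - 30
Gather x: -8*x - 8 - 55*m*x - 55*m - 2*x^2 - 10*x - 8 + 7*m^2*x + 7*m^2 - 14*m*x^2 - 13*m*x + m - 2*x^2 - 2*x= 7*m^2 - 54*m + x^2*(-14*m - 4) + x*(7*m^2 - 68*m - 20) - 16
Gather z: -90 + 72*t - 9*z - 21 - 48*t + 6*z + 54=24*t - 3*z - 57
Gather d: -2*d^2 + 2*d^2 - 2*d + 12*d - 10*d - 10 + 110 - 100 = 0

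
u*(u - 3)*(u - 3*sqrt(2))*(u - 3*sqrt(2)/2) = u^4 - 9*sqrt(2)*u^3/2 - 3*u^3 + 9*u^2 + 27*sqrt(2)*u^2/2 - 27*u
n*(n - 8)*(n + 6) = n^3 - 2*n^2 - 48*n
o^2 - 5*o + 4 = (o - 4)*(o - 1)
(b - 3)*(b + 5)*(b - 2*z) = b^3 - 2*b^2*z + 2*b^2 - 4*b*z - 15*b + 30*z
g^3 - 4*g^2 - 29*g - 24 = (g - 8)*(g + 1)*(g + 3)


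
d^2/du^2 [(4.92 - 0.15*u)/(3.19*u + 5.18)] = 105.090084/(3.19*u + 5.18)^3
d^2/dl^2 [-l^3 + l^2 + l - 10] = 2 - 6*l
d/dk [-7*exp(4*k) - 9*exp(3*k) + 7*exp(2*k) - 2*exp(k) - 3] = (-28*exp(3*k) - 27*exp(2*k) + 14*exp(k) - 2)*exp(k)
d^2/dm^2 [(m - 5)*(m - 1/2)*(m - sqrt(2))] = 6*m - 11 - 2*sqrt(2)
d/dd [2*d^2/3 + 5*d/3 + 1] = 4*d/3 + 5/3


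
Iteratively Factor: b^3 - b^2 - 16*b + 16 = (b + 4)*(b^2 - 5*b + 4) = (b - 4)*(b + 4)*(b - 1)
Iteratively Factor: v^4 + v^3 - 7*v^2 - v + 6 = (v - 2)*(v^3 + 3*v^2 - v - 3) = (v - 2)*(v + 3)*(v^2 - 1) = (v - 2)*(v + 1)*(v + 3)*(v - 1)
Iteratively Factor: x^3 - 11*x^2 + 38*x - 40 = (x - 4)*(x^2 - 7*x + 10) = (x - 5)*(x - 4)*(x - 2)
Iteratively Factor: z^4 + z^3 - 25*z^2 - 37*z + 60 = (z + 4)*(z^3 - 3*z^2 - 13*z + 15) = (z - 1)*(z + 4)*(z^2 - 2*z - 15) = (z - 5)*(z - 1)*(z + 4)*(z + 3)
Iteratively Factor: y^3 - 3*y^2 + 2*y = (y)*(y^2 - 3*y + 2) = y*(y - 2)*(y - 1)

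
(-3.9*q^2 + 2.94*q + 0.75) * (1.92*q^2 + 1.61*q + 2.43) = -7.488*q^4 - 0.6342*q^3 - 3.3036*q^2 + 8.3517*q + 1.8225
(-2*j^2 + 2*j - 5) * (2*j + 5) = -4*j^3 - 6*j^2 - 25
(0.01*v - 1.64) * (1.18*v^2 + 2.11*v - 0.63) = 0.0118*v^3 - 1.9141*v^2 - 3.4667*v + 1.0332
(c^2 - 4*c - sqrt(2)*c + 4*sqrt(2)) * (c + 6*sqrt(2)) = c^3 - 4*c^2 + 5*sqrt(2)*c^2 - 20*sqrt(2)*c - 12*c + 48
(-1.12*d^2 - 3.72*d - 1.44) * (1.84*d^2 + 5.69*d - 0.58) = -2.0608*d^4 - 13.2176*d^3 - 23.1668*d^2 - 6.036*d + 0.8352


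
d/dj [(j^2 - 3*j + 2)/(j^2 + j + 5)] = (4*j^2 + 6*j - 17)/(j^4 + 2*j^3 + 11*j^2 + 10*j + 25)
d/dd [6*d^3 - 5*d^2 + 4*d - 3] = 18*d^2 - 10*d + 4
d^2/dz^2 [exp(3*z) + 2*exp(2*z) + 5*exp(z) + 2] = (9*exp(2*z) + 8*exp(z) + 5)*exp(z)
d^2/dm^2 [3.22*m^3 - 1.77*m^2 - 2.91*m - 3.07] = 19.32*m - 3.54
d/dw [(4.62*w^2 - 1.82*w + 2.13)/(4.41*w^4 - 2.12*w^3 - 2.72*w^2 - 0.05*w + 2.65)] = (-40.7484*w^5 + 33.873*w^4 - 45.29*w^3 + 8.3654*w^2 + 36.0732*w - 4.7165)/(19.4481*w^8 - 18.6984*w^7 - 19.496*w^6 + 11.0918*w^5 + 30.9834*w^4 - 10.964*w^3 - 14.4135*w^2 - 0.265*w + 7.0225)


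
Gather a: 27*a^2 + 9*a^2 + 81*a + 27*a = 36*a^2 + 108*a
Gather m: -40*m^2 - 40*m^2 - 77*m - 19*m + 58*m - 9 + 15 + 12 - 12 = -80*m^2 - 38*m + 6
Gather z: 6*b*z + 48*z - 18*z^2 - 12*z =-18*z^2 + z*(6*b + 36)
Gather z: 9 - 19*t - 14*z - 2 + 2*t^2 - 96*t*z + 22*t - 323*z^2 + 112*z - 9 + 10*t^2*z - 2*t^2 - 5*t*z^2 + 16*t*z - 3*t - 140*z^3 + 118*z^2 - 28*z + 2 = -140*z^3 + z^2*(-5*t - 205) + z*(10*t^2 - 80*t + 70)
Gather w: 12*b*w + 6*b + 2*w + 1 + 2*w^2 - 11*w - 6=6*b + 2*w^2 + w*(12*b - 9) - 5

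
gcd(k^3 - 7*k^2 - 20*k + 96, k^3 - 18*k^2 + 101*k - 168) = k^2 - 11*k + 24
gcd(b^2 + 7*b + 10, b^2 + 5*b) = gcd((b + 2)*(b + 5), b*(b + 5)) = b + 5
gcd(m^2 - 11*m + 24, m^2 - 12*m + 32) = m - 8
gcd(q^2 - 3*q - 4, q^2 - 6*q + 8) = q - 4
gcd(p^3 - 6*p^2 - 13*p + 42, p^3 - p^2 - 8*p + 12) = p^2 + p - 6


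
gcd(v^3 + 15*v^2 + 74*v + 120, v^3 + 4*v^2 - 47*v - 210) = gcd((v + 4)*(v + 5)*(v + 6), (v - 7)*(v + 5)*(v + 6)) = v^2 + 11*v + 30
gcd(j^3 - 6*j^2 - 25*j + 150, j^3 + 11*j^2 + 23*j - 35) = j + 5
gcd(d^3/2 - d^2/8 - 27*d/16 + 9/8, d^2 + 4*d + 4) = d + 2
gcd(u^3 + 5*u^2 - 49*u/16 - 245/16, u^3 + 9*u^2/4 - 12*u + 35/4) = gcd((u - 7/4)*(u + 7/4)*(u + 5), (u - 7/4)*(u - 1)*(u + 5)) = u^2 + 13*u/4 - 35/4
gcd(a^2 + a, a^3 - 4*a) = a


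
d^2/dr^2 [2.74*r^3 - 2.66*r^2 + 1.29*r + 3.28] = 16.44*r - 5.32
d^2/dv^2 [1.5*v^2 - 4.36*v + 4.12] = 3.00000000000000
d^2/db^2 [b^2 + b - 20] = 2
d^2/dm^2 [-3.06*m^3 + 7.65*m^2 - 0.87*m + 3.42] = 15.3 - 18.36*m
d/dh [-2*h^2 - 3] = -4*h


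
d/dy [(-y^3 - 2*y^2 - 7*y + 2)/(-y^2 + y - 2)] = (y^4 - 2*y^3 - 3*y^2 + 12*y + 12)/(y^4 - 2*y^3 + 5*y^2 - 4*y + 4)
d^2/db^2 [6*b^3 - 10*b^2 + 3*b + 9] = 36*b - 20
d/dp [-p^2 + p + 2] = 1 - 2*p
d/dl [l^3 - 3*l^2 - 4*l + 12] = 3*l^2 - 6*l - 4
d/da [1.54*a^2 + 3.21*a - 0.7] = 3.08*a + 3.21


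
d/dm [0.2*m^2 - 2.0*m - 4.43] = 0.4*m - 2.0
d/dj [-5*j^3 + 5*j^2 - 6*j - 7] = -15*j^2 + 10*j - 6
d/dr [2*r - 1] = 2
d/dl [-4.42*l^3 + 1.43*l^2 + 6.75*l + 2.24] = -13.26*l^2 + 2.86*l + 6.75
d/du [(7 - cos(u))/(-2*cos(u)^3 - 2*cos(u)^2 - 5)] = (-25*cos(u) - 20*cos(2*u) + cos(3*u) - 25)*sin(u)/(2*cos(u)^3 + 2*cos(u)^2 + 5)^2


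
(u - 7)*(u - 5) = u^2 - 12*u + 35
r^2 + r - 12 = (r - 3)*(r + 4)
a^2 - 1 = (a - 1)*(a + 1)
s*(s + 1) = s^2 + s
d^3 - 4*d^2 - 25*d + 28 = (d - 7)*(d - 1)*(d + 4)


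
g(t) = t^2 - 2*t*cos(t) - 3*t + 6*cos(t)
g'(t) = 2*t*sin(t) + 2*t - 6*sin(t) - 2*cos(t) - 3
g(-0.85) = 8.35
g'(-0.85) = -0.24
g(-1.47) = 7.47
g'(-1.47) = 2.75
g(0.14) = 5.26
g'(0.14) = -5.50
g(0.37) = 3.93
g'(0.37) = -6.03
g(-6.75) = 83.23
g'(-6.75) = -9.51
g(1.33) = -1.42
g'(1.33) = -4.06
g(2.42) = -2.27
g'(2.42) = 2.58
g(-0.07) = 6.34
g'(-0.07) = -4.71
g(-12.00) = 205.32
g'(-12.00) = -44.78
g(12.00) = 92.81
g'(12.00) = 9.65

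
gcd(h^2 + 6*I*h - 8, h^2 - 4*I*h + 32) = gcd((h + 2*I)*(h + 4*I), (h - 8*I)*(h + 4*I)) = h + 4*I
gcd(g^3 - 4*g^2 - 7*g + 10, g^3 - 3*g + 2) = g^2 + g - 2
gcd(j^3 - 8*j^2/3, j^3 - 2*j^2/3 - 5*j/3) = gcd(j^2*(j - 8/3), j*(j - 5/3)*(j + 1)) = j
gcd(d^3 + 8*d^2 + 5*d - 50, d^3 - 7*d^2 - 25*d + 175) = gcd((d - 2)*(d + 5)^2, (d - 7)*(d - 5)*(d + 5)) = d + 5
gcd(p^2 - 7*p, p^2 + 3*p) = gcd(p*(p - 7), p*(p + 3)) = p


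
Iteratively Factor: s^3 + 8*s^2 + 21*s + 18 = (s + 3)*(s^2 + 5*s + 6) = (s + 2)*(s + 3)*(s + 3)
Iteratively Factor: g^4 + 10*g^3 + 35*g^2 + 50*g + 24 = (g + 2)*(g^3 + 8*g^2 + 19*g + 12) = (g + 2)*(g + 4)*(g^2 + 4*g + 3) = (g + 2)*(g + 3)*(g + 4)*(g + 1)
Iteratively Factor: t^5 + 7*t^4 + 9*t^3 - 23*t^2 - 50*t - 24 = (t - 2)*(t^4 + 9*t^3 + 27*t^2 + 31*t + 12) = (t - 2)*(t + 1)*(t^3 + 8*t^2 + 19*t + 12) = (t - 2)*(t + 1)*(t + 3)*(t^2 + 5*t + 4) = (t - 2)*(t + 1)*(t + 3)*(t + 4)*(t + 1)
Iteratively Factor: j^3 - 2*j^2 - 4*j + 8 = (j - 2)*(j^2 - 4) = (j - 2)*(j + 2)*(j - 2)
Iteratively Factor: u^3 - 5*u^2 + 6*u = (u - 2)*(u^2 - 3*u) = (u - 3)*(u - 2)*(u)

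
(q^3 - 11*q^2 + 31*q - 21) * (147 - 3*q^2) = -3*q^5 + 33*q^4 + 54*q^3 - 1554*q^2 + 4557*q - 3087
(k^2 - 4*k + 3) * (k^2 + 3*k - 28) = k^4 - k^3 - 37*k^2 + 121*k - 84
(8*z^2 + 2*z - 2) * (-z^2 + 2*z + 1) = -8*z^4 + 14*z^3 + 14*z^2 - 2*z - 2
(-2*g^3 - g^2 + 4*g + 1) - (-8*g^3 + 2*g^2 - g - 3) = 6*g^3 - 3*g^2 + 5*g + 4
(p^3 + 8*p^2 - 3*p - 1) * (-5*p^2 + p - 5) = -5*p^5 - 39*p^4 + 18*p^3 - 38*p^2 + 14*p + 5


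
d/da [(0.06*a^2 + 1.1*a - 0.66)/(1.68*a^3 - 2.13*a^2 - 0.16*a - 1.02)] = (-0.1008*a^4 - 3.696*a^3 + 5.6598*a^2 - 2.934*a - 1.2276)/(2.8224*a^6 - 7.1568*a^5 + 3.9993*a^4 - 2.7456*a^3 + 4.3708*a^2 + 0.3264*a + 1.0404)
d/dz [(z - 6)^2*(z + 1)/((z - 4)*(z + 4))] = (z^4 - 72*z^2 + 280*z - 384)/(z^4 - 32*z^2 + 256)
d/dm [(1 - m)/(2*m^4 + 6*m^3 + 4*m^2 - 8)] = (-m^4 - 3*m^3 - 2*m^2 + m*(m - 1)*(4*m^2 + 9*m + 4) + 4)/(2*(m^4 + 3*m^3 + 2*m^2 - 4)^2)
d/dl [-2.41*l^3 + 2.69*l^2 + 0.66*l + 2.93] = -7.23*l^2 + 5.38*l + 0.66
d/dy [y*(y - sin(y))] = -y*(cos(y) - 1) + y - sin(y)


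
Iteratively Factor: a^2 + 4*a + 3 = (a + 3)*(a + 1)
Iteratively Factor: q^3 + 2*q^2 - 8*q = (q + 4)*(q^2 - 2*q) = (q - 2)*(q + 4)*(q)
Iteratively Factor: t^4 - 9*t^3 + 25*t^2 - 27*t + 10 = (t - 5)*(t^3 - 4*t^2 + 5*t - 2) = (t - 5)*(t - 2)*(t^2 - 2*t + 1) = (t - 5)*(t - 2)*(t - 1)*(t - 1)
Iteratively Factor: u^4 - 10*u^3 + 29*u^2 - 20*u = (u - 4)*(u^3 - 6*u^2 + 5*u) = u*(u - 4)*(u^2 - 6*u + 5) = u*(u - 5)*(u - 4)*(u - 1)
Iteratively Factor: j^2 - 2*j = (j - 2)*(j)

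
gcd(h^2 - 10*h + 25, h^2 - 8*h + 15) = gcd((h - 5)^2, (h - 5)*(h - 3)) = h - 5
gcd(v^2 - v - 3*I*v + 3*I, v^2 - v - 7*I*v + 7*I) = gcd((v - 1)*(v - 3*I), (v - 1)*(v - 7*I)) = v - 1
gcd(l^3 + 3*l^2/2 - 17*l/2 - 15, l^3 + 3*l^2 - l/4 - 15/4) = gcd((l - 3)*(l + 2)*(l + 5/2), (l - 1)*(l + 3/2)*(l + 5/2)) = l + 5/2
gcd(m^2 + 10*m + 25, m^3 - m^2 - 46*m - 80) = m + 5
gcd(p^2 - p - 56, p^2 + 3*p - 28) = p + 7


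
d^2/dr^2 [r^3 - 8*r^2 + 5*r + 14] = 6*r - 16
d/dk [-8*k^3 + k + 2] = 1 - 24*k^2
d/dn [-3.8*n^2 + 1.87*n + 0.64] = 1.87 - 7.6*n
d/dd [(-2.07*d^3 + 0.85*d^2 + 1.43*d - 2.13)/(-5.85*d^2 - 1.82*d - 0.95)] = (12.1095*d^4 + 7.5348*d^3 + 12.718*d^2 - 26.536*d - 5.2351)/(34.2225*d^4 + 21.294*d^3 + 14.4274*d^2 + 3.458*d + 0.9025)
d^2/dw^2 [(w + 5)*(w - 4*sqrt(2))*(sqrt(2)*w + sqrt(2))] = 6*sqrt(2)*w - 16 + 12*sqrt(2)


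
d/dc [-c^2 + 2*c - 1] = 2 - 2*c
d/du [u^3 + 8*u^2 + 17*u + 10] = 3*u^2 + 16*u + 17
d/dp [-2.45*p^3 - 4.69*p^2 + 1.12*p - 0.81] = -7.35*p^2 - 9.38*p + 1.12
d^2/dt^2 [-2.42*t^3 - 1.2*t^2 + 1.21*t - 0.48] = -14.52*t - 2.4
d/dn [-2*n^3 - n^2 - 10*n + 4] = -6*n^2 - 2*n - 10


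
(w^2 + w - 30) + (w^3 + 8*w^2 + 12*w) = w^3 + 9*w^2 + 13*w - 30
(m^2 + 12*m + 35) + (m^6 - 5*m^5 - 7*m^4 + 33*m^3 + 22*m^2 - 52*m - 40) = m^6 - 5*m^5 - 7*m^4 + 33*m^3 + 23*m^2 - 40*m - 5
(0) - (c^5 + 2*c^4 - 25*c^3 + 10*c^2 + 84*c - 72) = -c^5 - 2*c^4 + 25*c^3 - 10*c^2 - 84*c + 72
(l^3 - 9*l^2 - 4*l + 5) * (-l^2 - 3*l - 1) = -l^5 + 6*l^4 + 30*l^3 + 16*l^2 - 11*l - 5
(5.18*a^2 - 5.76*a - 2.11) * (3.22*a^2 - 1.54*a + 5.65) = 16.6796*a^4 - 26.5244*a^3 + 31.3432*a^2 - 29.2946*a - 11.9215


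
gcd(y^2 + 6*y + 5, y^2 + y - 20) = y + 5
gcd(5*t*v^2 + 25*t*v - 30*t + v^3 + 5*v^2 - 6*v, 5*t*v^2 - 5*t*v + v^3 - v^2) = 5*t*v - 5*t + v^2 - v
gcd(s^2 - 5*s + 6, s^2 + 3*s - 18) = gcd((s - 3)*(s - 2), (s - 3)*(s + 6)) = s - 3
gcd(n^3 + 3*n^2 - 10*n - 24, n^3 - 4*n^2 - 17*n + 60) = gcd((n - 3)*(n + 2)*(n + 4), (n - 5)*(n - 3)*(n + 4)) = n^2 + n - 12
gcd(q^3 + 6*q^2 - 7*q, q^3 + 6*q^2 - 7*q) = q^3 + 6*q^2 - 7*q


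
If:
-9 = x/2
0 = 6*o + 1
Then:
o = -1/6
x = -18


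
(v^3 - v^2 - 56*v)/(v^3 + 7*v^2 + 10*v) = (v^2 - v - 56)/(v^2 + 7*v + 10)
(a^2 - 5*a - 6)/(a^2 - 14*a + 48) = (a + 1)/(a - 8)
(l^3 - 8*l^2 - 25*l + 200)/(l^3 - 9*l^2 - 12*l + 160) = (l + 5)/(l + 4)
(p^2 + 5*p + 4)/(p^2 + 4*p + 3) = (p + 4)/(p + 3)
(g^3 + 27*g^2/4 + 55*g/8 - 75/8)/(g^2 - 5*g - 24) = (-8*g^3 - 54*g^2 - 55*g + 75)/(8*(-g^2 + 5*g + 24))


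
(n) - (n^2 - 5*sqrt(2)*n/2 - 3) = -n^2 + n + 5*sqrt(2)*n/2 + 3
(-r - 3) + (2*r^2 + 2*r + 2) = 2*r^2 + r - 1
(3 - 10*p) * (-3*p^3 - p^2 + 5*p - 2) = 30*p^4 + p^3 - 53*p^2 + 35*p - 6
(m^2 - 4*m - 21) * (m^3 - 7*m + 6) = m^5 - 4*m^4 - 28*m^3 + 34*m^2 + 123*m - 126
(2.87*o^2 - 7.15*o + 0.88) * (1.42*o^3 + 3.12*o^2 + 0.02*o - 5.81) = 4.0754*o^5 - 1.1986*o^4 - 21.001*o^3 - 14.0721*o^2 + 41.5591*o - 5.1128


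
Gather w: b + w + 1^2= b + w + 1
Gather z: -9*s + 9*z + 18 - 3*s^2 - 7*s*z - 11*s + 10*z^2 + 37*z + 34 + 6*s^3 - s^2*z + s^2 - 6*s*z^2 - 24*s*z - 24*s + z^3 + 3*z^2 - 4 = 6*s^3 - 2*s^2 - 44*s + z^3 + z^2*(13 - 6*s) + z*(-s^2 - 31*s + 46) + 48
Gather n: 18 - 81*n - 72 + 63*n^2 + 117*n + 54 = 63*n^2 + 36*n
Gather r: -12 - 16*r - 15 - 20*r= -36*r - 27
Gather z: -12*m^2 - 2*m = -12*m^2 - 2*m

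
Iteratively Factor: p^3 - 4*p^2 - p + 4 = (p - 1)*(p^2 - 3*p - 4) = (p - 1)*(p + 1)*(p - 4)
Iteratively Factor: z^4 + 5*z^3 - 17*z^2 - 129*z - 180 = (z - 5)*(z^3 + 10*z^2 + 33*z + 36) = (z - 5)*(z + 4)*(z^2 + 6*z + 9) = (z - 5)*(z + 3)*(z + 4)*(z + 3)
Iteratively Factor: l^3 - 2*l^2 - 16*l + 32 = (l - 4)*(l^2 + 2*l - 8) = (l - 4)*(l - 2)*(l + 4)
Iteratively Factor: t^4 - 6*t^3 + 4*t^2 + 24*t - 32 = (t - 4)*(t^3 - 2*t^2 - 4*t + 8) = (t - 4)*(t - 2)*(t^2 - 4) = (t - 4)*(t - 2)^2*(t + 2)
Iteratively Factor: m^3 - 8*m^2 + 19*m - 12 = (m - 3)*(m^2 - 5*m + 4) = (m - 4)*(m - 3)*(m - 1)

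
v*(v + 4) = v^2 + 4*v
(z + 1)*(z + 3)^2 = z^3 + 7*z^2 + 15*z + 9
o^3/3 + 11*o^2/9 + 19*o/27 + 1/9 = (o/3 + 1)*(o + 1/3)^2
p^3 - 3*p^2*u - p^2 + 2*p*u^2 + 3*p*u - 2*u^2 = (p - 1)*(p - 2*u)*(p - u)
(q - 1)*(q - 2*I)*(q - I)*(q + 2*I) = q^4 - q^3 - I*q^3 + 4*q^2 + I*q^2 - 4*q - 4*I*q + 4*I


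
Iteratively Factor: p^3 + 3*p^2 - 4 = (p + 2)*(p^2 + p - 2) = (p + 2)^2*(p - 1)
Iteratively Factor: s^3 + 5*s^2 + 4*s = (s + 4)*(s^2 + s) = (s + 1)*(s + 4)*(s)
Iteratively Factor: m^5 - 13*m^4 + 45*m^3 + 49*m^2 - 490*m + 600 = (m + 3)*(m^4 - 16*m^3 + 93*m^2 - 230*m + 200) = (m - 2)*(m + 3)*(m^3 - 14*m^2 + 65*m - 100) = (m - 5)*(m - 2)*(m + 3)*(m^2 - 9*m + 20) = (m - 5)^2*(m - 2)*(m + 3)*(m - 4)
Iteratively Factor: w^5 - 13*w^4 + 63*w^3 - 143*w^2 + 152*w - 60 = (w - 2)*(w^4 - 11*w^3 + 41*w^2 - 61*w + 30) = (w - 5)*(w - 2)*(w^3 - 6*w^2 + 11*w - 6) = (w - 5)*(w - 3)*(w - 2)*(w^2 - 3*w + 2) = (w - 5)*(w - 3)*(w - 2)*(w - 1)*(w - 2)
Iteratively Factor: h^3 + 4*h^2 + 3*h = (h + 3)*(h^2 + h) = (h + 1)*(h + 3)*(h)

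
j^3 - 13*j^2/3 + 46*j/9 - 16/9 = (j - 8/3)*(j - 1)*(j - 2/3)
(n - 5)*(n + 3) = n^2 - 2*n - 15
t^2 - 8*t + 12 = (t - 6)*(t - 2)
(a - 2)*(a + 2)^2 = a^3 + 2*a^2 - 4*a - 8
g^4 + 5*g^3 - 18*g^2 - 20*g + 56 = (g - 2)^2*(g + 2)*(g + 7)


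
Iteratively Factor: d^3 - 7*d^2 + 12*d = (d - 4)*(d^2 - 3*d) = d*(d - 4)*(d - 3)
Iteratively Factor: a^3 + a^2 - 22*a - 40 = (a - 5)*(a^2 + 6*a + 8) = (a - 5)*(a + 2)*(a + 4)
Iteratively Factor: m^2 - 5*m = (m)*(m - 5)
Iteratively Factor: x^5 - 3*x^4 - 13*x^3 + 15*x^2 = (x)*(x^4 - 3*x^3 - 13*x^2 + 15*x) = x*(x - 5)*(x^3 + 2*x^2 - 3*x) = x*(x - 5)*(x - 1)*(x^2 + 3*x) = x^2*(x - 5)*(x - 1)*(x + 3)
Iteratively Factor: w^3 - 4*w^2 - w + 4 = (w - 1)*(w^2 - 3*w - 4) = (w - 1)*(w + 1)*(w - 4)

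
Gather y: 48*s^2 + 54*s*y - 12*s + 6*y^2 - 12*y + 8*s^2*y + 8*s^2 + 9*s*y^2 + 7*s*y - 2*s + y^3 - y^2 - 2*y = 56*s^2 - 14*s + y^3 + y^2*(9*s + 5) + y*(8*s^2 + 61*s - 14)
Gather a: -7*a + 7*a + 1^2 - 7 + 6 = 0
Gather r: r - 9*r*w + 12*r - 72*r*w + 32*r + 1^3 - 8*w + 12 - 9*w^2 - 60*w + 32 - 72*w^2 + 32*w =r*(45 - 81*w) - 81*w^2 - 36*w + 45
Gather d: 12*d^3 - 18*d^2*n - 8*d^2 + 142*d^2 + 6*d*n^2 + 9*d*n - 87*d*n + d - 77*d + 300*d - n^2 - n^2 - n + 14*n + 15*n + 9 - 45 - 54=12*d^3 + d^2*(134 - 18*n) + d*(6*n^2 - 78*n + 224) - 2*n^2 + 28*n - 90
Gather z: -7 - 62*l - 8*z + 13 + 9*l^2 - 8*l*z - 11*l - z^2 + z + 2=9*l^2 - 73*l - z^2 + z*(-8*l - 7) + 8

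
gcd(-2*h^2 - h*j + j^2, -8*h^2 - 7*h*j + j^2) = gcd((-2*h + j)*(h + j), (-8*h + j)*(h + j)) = h + j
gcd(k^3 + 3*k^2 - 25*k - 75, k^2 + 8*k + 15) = k^2 + 8*k + 15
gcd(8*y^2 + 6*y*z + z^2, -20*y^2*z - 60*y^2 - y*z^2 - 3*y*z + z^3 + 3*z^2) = 4*y + z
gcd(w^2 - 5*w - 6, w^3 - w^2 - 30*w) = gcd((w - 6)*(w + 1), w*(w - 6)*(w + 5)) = w - 6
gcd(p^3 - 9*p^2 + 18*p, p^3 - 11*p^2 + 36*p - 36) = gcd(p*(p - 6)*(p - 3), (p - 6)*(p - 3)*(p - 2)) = p^2 - 9*p + 18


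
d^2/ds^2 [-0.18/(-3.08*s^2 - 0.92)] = (10.245312*s^2 - 1.020096)/(3.08*s^2 + 0.92)^3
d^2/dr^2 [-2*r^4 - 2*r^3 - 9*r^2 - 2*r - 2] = -24*r^2 - 12*r - 18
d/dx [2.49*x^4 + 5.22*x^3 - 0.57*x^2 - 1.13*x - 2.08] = 9.96*x^3 + 15.66*x^2 - 1.14*x - 1.13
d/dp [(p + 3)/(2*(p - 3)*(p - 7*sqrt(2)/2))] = (-2*(p - 3)*(p + 3) + (p - 3)*(2*p - 7*sqrt(2)) - (p + 3)*(2*p - 7*sqrt(2)))/((p - 3)^2*(2*p - 7*sqrt(2))^2)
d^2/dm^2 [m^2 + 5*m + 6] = 2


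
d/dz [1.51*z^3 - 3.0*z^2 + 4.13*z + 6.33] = 4.53*z^2 - 6.0*z + 4.13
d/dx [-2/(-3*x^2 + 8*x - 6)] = 4*(4 - 3*x)/(3*x^2 - 8*x + 6)^2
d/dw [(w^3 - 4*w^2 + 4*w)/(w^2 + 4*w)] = (w^2 + 8*w - 20)/(w^2 + 8*w + 16)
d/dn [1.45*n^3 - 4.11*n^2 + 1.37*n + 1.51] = 4.35*n^2 - 8.22*n + 1.37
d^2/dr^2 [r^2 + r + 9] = 2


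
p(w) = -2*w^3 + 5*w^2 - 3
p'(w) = -6*w^2 + 10*w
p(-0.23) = -2.71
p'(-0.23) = -2.62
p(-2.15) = 39.99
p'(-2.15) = -49.24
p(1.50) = 1.50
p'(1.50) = 1.50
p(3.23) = -18.23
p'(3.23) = -30.30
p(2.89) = -9.51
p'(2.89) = -21.21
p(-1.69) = 20.93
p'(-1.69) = -34.04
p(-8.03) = 1354.97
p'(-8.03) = -467.19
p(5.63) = -201.42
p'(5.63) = -133.88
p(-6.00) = 609.00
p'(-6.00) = -276.00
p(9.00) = -1056.00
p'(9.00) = -396.00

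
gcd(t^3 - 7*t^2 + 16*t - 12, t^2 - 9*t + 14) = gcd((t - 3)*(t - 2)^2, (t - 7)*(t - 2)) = t - 2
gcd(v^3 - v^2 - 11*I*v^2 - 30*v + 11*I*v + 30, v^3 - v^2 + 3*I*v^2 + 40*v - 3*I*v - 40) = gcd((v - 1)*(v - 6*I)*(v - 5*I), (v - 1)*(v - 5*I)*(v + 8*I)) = v^2 + v*(-1 - 5*I) + 5*I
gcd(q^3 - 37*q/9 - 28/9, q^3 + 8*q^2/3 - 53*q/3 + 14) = q - 7/3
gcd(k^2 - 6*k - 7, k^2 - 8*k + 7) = k - 7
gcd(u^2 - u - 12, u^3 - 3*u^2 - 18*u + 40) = 1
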